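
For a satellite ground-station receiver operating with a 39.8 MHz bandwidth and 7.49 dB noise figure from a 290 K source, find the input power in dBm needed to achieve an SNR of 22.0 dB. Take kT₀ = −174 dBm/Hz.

−68.5 dBm

Sensitivity = −174 + 10 log₁₀(B) + NF + SNR_min
= −174 + 76 + 7.49 + 22.0
= −68.51 dBm → −68.5 dBm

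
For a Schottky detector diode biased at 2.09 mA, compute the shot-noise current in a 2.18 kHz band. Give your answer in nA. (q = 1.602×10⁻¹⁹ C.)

1.21 nA

I_n = √(2qI·B)
2qI·B = 2 × 1.602×10⁻¹⁹ × 2.09×10⁻³ × 2.18×10³ = 1.46×10⁻¹⁸ A²
I_n = √(1.46×10⁻¹⁸) = 1.21×10⁻⁹ A = 1.21 nA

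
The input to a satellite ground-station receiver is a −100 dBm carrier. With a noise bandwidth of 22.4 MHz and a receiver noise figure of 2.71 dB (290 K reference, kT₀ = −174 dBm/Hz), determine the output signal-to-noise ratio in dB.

−2.2 dB

Noise floor: N = −174 + 10 log₁₀(B) + NF
10 log₁₀(2.24×10⁷) = 73.5 dB
N = −174 + 73.5 + 2.71 = −97.79 dBm
SNR = P_sig − N = −100 − (−97.79) = −2.21 dB → −2.2 dB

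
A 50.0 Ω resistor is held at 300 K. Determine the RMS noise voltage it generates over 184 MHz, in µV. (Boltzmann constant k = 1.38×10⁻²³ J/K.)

12.3 µV

V_n = √(4kTRB)
4kTRB = 4 × 1.38×10⁻²³ × 300 × 5.00×10¹ × 1.84×10⁸ = 1.52×10⁻¹⁰ V²
V_n = √(1.52×10⁻¹⁰) = 1.23×10⁻⁵ V = 12.3 µV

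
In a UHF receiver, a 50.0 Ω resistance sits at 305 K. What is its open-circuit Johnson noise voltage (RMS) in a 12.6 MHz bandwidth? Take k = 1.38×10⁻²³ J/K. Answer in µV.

3.26 µV

V_n = √(4kTRB)
4kTRB = 4 × 1.38×10⁻²³ × 305 × 5.00×10¹ × 1.26×10⁷ = 1.06×10⁻¹¹ V²
V_n = √(1.06×10⁻¹¹) = 3.26×10⁻⁶ V = 3.26 µV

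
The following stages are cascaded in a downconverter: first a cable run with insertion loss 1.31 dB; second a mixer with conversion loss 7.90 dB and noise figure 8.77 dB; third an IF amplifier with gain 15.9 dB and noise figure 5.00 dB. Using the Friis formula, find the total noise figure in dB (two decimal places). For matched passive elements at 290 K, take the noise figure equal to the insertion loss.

Convert to linear (a loss of L dB is a gain of −L dB): F_i = 10^(NF_i/10), G_i = 10^(G_i,dB/10)
  Stage 1: F_1 = 10^(1.31/10) = 1.352, G_1 = 10^(−1.31/10) = 0.7396
  Stage 2: F_2 = 10^(8.77/10) = 7.534, G_2 = 10^(−7.90/10) = 0.1622
  Stage 3: F_3 = 10^(5.00/10) = 3.162, G_3 = 10^(15.9/10) = 38.90
Friis cascade:
  F = 1.352 + (7.534 − 1)/0.7396 + (3.162 − 1)/0.1199 = 28.21
NF = 10 log₁₀(28.21) = 14.50 dB

14.50 dB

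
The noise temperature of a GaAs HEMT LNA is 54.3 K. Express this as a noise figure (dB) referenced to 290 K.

0.745 dB

F = 1 + T_e/T₀ = 1 + 54.3/290 = 1.18724
NF = 10 log₁₀(1.18724) = 0.745 dB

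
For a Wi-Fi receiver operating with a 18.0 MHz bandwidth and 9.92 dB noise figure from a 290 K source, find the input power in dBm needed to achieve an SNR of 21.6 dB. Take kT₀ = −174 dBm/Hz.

−69.9 dBm

Sensitivity = −174 + 10 log₁₀(B) + NF + SNR_min
= −174 + 72.55 + 9.92 + 21.6
= −69.93 dBm → −69.9 dBm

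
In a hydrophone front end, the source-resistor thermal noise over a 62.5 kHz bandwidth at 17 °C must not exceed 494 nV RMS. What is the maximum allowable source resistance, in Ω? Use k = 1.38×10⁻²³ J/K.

244 Ω

T = 17 °C + 273.15 = 290.15 K
Johnson–Nyquist: V_n = √(4kTRB) ⇒ R = V_n² / (4kTB)
4kTB = 4 × 1.38×10⁻²³ × 290.15 × 6.25×10⁴ = 1.00×10⁻¹⁵
R = (4.94×10⁻⁷)² / 1.00×10⁻¹⁵ = 2.44×10² Ω = 244 Ω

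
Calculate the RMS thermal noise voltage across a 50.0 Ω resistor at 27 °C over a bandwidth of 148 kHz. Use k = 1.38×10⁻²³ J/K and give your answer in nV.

350 nV

T = 27 °C + 273.15 = 300.15 K
V_n = √(4kTRB)
4kTRB = 4 × 1.38×10⁻²³ × 300.15 × 5.00×10¹ × 1.48×10⁵ = 1.23×10⁻¹³ V²
V_n = √(1.23×10⁻¹³) = 3.50×10⁻⁷ V = 350 nV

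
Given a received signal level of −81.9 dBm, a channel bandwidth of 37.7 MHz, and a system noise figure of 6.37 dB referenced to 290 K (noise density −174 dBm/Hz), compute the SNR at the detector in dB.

10.0 dB

Noise floor: N = −174 + 10 log₁₀(B) + NF
10 log₁₀(3.77×10⁷) = 75.76 dB
N = −174 + 75.76 + 6.37 = −91.87 dBm
SNR = P_sig − N = −81.9 − (−91.87) = 9.97 dB → 10.0 dB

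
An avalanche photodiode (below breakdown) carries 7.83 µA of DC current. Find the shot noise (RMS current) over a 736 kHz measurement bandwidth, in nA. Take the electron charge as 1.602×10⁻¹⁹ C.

1.36 nA

I_n = √(2qI·B)
2qI·B = 2 × 1.602×10⁻¹⁹ × 7.83×10⁻⁶ × 7.36×10⁵ = 1.85×10⁻¹⁸ A²
I_n = √(1.85×10⁻¹⁸) = 1.36×10⁻⁹ A = 1.36 nA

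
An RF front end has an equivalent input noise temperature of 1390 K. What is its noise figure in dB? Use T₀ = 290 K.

F = 1 + T_e/T₀ = 1 + 1390/290 = 5.7931
NF = 10 log₁₀(5.7931) = 7.63 dB

7.63 dB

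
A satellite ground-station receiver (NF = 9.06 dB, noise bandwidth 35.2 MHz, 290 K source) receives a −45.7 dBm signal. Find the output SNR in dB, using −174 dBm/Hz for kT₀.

43.8 dB

Noise floor: N = −174 + 10 log₁₀(B) + NF
10 log₁₀(3.52×10⁷) = 75.47 dB
N = −174 + 75.47 + 9.06 = −89.47 dBm
SNR = P_sig − N = −45.7 − (−89.47) = 43.77 dB → 43.8 dB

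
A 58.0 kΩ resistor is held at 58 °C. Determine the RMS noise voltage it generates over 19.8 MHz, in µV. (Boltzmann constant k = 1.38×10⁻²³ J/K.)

145 µV

T = 58 °C + 273.15 = 331.15 K
V_n = √(4kTRB)
4kTRB = 4 × 1.38×10⁻²³ × 331.15 × 5.80×10⁴ × 1.98×10⁷ = 2.10×10⁻⁸ V²
V_n = √(2.10×10⁻⁸) = 1.45×10⁻⁴ V = 145 µV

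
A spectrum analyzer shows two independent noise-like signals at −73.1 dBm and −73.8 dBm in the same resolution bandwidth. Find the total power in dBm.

−70.4 dBm

Convert to linear, add, convert back:
P₁ = 4.90×10⁻¹¹ W, P₂ = 4.17×10⁻¹¹ W
P_tot = 9.07×10⁻¹¹ W → 10 log₁₀(P_tot / 10⁻³) = −70.4 dBm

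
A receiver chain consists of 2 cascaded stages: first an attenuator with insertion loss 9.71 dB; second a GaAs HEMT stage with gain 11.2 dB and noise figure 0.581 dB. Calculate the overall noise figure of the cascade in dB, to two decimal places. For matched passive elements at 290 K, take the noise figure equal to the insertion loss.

Convert to linear (a loss of L dB is a gain of −L dB): F_i = 10^(NF_i/10), G_i = 10^(G_i,dB/10)
  Stage 1: F_1 = 10^(9.71/10) = 9.354, G_1 = 10^(−9.71/10) = 0.1069
  Stage 2: F_2 = 10^(0.581/10) = 1.143, G_2 = 10^(11.2/10) = 13.18
Friis cascade:
  F = 9.354 + (1.143 − 1)/0.1069 = 10.69
NF = 10 log₁₀(10.69) = 10.29 dB

10.29 dB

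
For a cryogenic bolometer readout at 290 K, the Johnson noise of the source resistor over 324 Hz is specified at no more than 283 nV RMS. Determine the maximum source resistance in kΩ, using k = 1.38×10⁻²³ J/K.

Johnson–Nyquist: V_n = √(4kTRB) ⇒ R = V_n² / (4kTB)
4kTB = 4 × 1.38×10⁻²³ × 290 × 3.24×10² = 5.19×10⁻¹⁸
R = (2.83×10⁻⁷)² / 5.19×10⁻¹⁸ = 1.54×10⁴ Ω = 15.4 kΩ

15.4 kΩ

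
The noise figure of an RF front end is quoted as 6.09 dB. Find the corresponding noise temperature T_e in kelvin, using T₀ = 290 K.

889 K

F = 10^(6.09/10) = 4.06443
T_e = (F − 1)·T₀ = (4.06443 − 1) × 290 = 889 K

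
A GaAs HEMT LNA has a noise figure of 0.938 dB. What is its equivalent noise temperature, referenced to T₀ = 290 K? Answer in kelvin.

69.9 K

F = 10^(0.938/10) = 1.24108
T_e = (F − 1)·T₀ = (1.24108 − 1) × 290 = 69.9 K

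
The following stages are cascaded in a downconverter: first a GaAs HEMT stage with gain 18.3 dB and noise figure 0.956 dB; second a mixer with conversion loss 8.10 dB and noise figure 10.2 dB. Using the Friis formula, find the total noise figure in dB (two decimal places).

Convert to linear (a loss of L dB is a gain of −L dB): F_i = 10^(NF_i/10), G_i = 10^(G_i,dB/10)
  Stage 1: F_1 = 10^(0.956/10) = 1.246, G_1 = 10^(18.3/10) = 67.61
  Stage 2: F_2 = 10^(10.2/10) = 10.47, G_2 = 10^(−8.10/10) = 0.1549
Friis cascade:
  F = 1.246 + (10.47 − 1)/67.61 = 1.386
NF = 10 log₁₀(1.386) = 1.42 dB

1.42 dB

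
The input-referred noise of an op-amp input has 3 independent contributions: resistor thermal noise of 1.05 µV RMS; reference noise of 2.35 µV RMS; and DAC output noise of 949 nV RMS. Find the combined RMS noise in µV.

Uncorrelated sources add in power (mean-square): V_tot = √(ΣV_i²)
V_tot = √[(1.05×10⁻⁶)² + (2.35×10⁻⁶)² + (9.49×10⁻⁷)²] = 2.74×10⁻⁶ V = 2.74 µV

2.74 µV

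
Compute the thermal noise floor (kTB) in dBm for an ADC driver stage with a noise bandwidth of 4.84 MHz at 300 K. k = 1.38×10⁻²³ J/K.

−107.0 dBm

P_n = kTB = 1.38×10⁻²³ × 300 × 4.84×10⁶ = 2.00×10⁻¹⁴ W
In dBm: 10 log₁₀(2.00×10⁻¹⁴ / 10⁻³) = −107.0 dBm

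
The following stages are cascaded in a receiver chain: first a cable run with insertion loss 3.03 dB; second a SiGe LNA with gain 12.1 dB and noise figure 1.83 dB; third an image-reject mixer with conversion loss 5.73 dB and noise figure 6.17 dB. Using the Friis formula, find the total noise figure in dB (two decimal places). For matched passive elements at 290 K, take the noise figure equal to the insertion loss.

Convert to linear (a loss of L dB is a gain of −L dB): F_i = 10^(NF_i/10), G_i = 10^(G_i,dB/10)
  Stage 1: F_1 = 10^(3.03/10) = 2.009, G_1 = 10^(−3.03/10) = 0.4977
  Stage 2: F_2 = 10^(1.83/10) = 1.524, G_2 = 10^(12.1/10) = 16.22
  Stage 3: F_3 = 10^(6.17/10) = 4.140, G_3 = 10^(−5.73/10) = 0.2673
Friis cascade:
  F = 2.009 + (1.524 − 1)/0.4977 + (4.140 − 1)/8.072 = 3.451
NF = 10 log₁₀(3.451) = 5.38 dB

5.38 dB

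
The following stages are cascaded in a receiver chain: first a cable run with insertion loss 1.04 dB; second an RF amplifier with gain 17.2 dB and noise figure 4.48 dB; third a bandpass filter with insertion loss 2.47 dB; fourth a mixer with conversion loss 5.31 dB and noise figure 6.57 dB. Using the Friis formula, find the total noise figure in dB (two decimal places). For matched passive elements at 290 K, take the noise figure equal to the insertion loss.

Convert to linear (a loss of L dB is a gain of −L dB): F_i = 10^(NF_i/10), G_i = 10^(G_i,dB/10)
  Stage 1: F_1 = 10^(1.04/10) = 1.271, G_1 = 10^(−1.04/10) = 0.7870
  Stage 2: F_2 = 10^(4.48/10) = 2.805, G_2 = 10^(17.2/10) = 52.48
  Stage 3: F_3 = 10^(2.47/10) = 1.766, G_3 = 10^(−2.47/10) = 0.5662
  Stage 4: F_4 = 10^(6.57/10) = 4.539, G_4 = 10^(−5.31/10) = 0.2944
Friis cascade:
  F = 1.271 + (2.805 − 1)/0.7870 + (1.766 − 1)/41.30 + (4.539 − 1)/23.39 = 3.734
NF = 10 log₁₀(3.734) = 5.72 dB

5.72 dB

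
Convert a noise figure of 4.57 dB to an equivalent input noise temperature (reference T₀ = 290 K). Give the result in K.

541 K

F = 10^(4.57/10) = 2.86418
T_e = (F − 1)·T₀ = (2.86418 − 1) × 290 = 541 K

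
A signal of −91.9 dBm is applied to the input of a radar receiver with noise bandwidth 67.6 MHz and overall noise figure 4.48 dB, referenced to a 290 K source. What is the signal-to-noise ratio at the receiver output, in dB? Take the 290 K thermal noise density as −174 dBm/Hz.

−0.7 dB

Noise floor: N = −174 + 10 log₁₀(B) + NF
10 log₁₀(6.76×10⁷) = 78.3 dB
N = −174 + 78.3 + 4.48 = −91.22 dBm
SNR = P_sig − N = −91.9 − (−91.22) = −0.68 dB → −0.7 dB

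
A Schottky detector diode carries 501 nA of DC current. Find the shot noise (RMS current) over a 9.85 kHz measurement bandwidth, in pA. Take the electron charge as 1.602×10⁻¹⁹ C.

I_n = √(2qI·B)
2qI·B = 2 × 1.602×10⁻¹⁹ × 5.01×10⁻⁷ × 9.85×10³ = 1.58×10⁻²¹ A²
I_n = √(1.58×10⁻²¹) = 3.98×10⁻¹¹ A = 39.8 pA

39.8 pA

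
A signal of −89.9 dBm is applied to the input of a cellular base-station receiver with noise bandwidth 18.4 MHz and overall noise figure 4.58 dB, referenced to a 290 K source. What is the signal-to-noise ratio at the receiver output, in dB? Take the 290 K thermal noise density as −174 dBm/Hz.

6.9 dB

Noise floor: N = −174 + 10 log₁₀(B) + NF
10 log₁₀(1.84×10⁷) = 72.65 dB
N = −174 + 72.65 + 4.58 = −96.77 dBm
SNR = P_sig − N = −89.9 − (−96.77) = 6.87 dB → 6.9 dB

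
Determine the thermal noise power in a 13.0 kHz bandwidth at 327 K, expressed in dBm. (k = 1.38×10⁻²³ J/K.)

−132.3 dBm

P_n = kTB = 1.38×10⁻²³ × 327 × 1.30×10⁴ = 5.87×10⁻¹⁷ W
In dBm: 10 log₁₀(5.87×10⁻¹⁷ / 10⁻³) = −132.3 dBm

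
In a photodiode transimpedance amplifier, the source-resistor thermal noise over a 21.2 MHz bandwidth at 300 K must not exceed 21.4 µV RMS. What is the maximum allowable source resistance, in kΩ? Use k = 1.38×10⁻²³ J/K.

1.30 kΩ

Johnson–Nyquist: V_n = √(4kTRB) ⇒ R = V_n² / (4kTB)
4kTB = 4 × 1.38×10⁻²³ × 300 × 2.12×10⁷ = 3.51×10⁻¹³
R = (2.14×10⁻⁵)² / 3.51×10⁻¹³ = 1.30×10³ Ω = 1.30 kΩ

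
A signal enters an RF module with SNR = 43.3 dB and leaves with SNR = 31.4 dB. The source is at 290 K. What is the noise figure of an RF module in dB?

11.9 dB

NF (dB) = SNR_in(dB) − SNR_out(dB) when the source is at T₀
NF = 43.3 − 31.4 = 11.9 dB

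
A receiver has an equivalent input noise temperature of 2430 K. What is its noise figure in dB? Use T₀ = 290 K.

F = 1 + T_e/T₀ = 1 + 2430/290 = 9.37931
NF = 10 log₁₀(9.37931) = 9.72 dB

9.72 dB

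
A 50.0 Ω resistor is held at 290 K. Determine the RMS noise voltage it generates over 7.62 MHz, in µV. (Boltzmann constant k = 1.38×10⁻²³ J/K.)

V_n = √(4kTRB)
4kTRB = 4 × 1.38×10⁻²³ × 290 × 5.00×10¹ × 7.62×10⁶ = 6.10×10⁻¹² V²
V_n = √(6.10×10⁻¹²) = 2.47×10⁻⁶ V = 2.47 µV

2.47 µV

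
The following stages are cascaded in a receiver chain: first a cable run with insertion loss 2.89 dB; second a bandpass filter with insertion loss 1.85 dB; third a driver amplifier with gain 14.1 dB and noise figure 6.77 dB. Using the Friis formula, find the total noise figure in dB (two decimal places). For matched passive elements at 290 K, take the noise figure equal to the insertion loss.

11.51 dB

Convert to linear (a loss of L dB is a gain of −L dB): F_i = 10^(NF_i/10), G_i = 10^(G_i,dB/10)
  Stage 1: F_1 = 10^(2.89/10) = 1.945, G_1 = 10^(−2.89/10) = 0.5140
  Stage 2: F_2 = 10^(1.85/10) = 1.531, G_2 = 10^(−1.85/10) = 0.6531
  Stage 3: F_3 = 10^(6.77/10) = 4.753, G_3 = 10^(14.1/10) = 25.70
Friis cascade:
  F = 1.945 + (1.531 − 1)/0.5140 + (4.753 − 1)/0.3357 = 14.16
NF = 10 log₁₀(14.16) = 11.51 dB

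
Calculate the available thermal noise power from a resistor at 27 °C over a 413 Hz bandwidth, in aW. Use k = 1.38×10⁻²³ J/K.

T = 27 °C + 273.15 = 300.15 K
P_n = kTB = 1.38×10⁻²³ × 300.15 × 4.13×10² = 1.71×10⁻¹⁸ W = 1.71 aW

1.71 aW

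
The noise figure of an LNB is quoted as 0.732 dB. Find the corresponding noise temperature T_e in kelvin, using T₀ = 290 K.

53.2 K

F = 10^(0.732/10) = 1.18359
T_e = (F − 1)·T₀ = (1.18359 − 1) × 290 = 53.2 K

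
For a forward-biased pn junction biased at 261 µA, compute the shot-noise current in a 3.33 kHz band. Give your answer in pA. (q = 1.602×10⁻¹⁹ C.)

528 pA

I_n = √(2qI·B)
2qI·B = 2 × 1.602×10⁻¹⁹ × 2.61×10⁻⁴ × 3.33×10³ = 2.78×10⁻¹⁹ A²
I_n = √(2.78×10⁻¹⁹) = 5.28×10⁻¹⁰ A = 528 pA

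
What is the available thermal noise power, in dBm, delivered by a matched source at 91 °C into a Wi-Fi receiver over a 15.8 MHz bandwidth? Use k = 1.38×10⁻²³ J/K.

−101.0 dBm

T = 91 °C + 273.15 = 364.15 K
P_n = kTB = 1.38×10⁻²³ × 364.15 × 1.58×10⁷ = 7.94×10⁻¹⁴ W
In dBm: 10 log₁₀(7.94×10⁻¹⁴ / 10⁻³) = −101.0 dBm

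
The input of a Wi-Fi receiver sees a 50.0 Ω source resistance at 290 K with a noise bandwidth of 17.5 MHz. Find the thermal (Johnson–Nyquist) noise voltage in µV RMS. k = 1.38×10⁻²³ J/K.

V_n = √(4kTRB)
4kTRB = 4 × 1.38×10⁻²³ × 290 × 5.00×10¹ × 1.75×10⁷ = 1.40×10⁻¹¹ V²
V_n = √(1.40×10⁻¹¹) = 3.74×10⁻⁶ V = 3.74 µV

3.74 µV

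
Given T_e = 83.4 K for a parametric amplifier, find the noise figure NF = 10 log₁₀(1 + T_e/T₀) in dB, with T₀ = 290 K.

F = 1 + T_e/T₀ = 1 + 83.4/290 = 1.28759
NF = 10 log₁₀(1.28759) = 1.10 dB

1.10 dB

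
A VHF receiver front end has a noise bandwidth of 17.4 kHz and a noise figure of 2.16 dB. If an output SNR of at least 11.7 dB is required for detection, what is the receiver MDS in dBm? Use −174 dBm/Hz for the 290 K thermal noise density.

Sensitivity = −174 + 10 log₁₀(B) + NF + SNR_min
= −174 + 42.41 + 2.16 + 11.7
= −117.73 dBm → −117.7 dBm

−117.7 dBm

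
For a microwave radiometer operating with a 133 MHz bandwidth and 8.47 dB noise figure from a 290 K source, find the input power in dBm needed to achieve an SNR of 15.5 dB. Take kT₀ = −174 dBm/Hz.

−68.8 dBm

Sensitivity = −174 + 10 log₁₀(B) + NF + SNR_min
= −174 + 81.24 + 8.47 + 15.5
= −68.79 dBm → −68.8 dBm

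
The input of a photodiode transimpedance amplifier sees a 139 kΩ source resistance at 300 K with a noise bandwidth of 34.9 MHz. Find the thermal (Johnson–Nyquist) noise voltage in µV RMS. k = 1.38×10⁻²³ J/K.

283 µV

V_n = √(4kTRB)
4kTRB = 4 × 1.38×10⁻²³ × 300 × 1.39×10⁵ × 3.49×10⁷ = 8.03×10⁻⁸ V²
V_n = √(8.03×10⁻⁸) = 2.83×10⁻⁴ V = 283 µV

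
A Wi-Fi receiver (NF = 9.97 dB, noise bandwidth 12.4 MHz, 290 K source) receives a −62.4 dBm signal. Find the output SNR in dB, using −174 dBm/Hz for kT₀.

30.7 dB

Noise floor: N = −174 + 10 log₁₀(B) + NF
10 log₁₀(1.24×10⁷) = 70.93 dB
N = −174 + 70.93 + 9.97 = −93.10 dBm
SNR = P_sig − N = −62.4 − (−93.10) = 30.70 dB → 30.7 dB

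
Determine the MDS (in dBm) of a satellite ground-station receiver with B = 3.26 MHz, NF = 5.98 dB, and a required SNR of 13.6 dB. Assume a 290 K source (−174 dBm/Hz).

−89.3 dBm

Sensitivity = −174 + 10 log₁₀(B) + NF + SNR_min
= −174 + 65.13 + 5.98 + 13.6
= −89.29 dBm → −89.3 dBm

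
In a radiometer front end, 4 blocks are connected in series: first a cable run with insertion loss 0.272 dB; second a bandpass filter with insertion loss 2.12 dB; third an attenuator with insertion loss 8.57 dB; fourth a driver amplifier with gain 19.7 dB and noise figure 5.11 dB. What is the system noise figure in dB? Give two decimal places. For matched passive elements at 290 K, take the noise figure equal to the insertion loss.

Convert to linear (a loss of L dB is a gain of −L dB): F_i = 10^(NF_i/10), G_i = 10^(G_i,dB/10)
  Stage 1: F_1 = 10^(0.272/10) = 1.065, G_1 = 10^(−0.272/10) = 0.9393
  Stage 2: F_2 = 10^(2.12/10) = 1.629, G_2 = 10^(−2.12/10) = 0.6138
  Stage 3: F_3 = 10^(8.57/10) = 7.194, G_3 = 10^(−8.57/10) = 0.1390
  Stage 4: F_4 = 10^(5.11/10) = 3.243, G_4 = 10^(19.7/10) = 93.33
Friis cascade:
  F = 1.065 + (1.629 − 1)/0.9393 + (7.194 − 1)/0.5765 + (3.243 − 1)/0.08013 = 40.48
NF = 10 log₁₀(40.48) = 16.07 dB

16.07 dB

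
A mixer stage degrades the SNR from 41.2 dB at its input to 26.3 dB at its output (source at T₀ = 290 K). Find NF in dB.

14.9 dB

NF (dB) = SNR_in(dB) − SNR_out(dB) when the source is at T₀
NF = 41.2 − 26.3 = 14.9 dB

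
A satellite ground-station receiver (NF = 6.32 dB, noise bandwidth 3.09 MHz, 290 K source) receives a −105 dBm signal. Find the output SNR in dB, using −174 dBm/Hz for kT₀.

−2.2 dB

Noise floor: N = −174 + 10 log₁₀(B) + NF
10 log₁₀(3.09×10⁶) = 64.9 dB
N = −174 + 64.9 + 6.32 = −102.78 dBm
SNR = P_sig − N = −105 − (−102.78) = −2.22 dB → −2.2 dB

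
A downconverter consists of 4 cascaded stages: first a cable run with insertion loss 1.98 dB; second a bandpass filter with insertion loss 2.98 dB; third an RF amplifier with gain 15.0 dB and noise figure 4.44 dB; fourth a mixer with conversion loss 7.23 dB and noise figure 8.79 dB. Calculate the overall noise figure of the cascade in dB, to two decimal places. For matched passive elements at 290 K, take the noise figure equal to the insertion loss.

Convert to linear (a loss of L dB is a gain of −L dB): F_i = 10^(NF_i/10), G_i = 10^(G_i,dB/10)
  Stage 1: F_1 = 10^(1.98/10) = 1.578, G_1 = 10^(−1.98/10) = 0.6339
  Stage 2: F_2 = 10^(2.98/10) = 1.986, G_2 = 10^(−2.98/10) = 0.5035
  Stage 3: F_3 = 10^(4.44/10) = 2.780, G_3 = 10^(15.0/10) = 31.62
  Stage 4: F_4 = 10^(8.79/10) = 7.568, G_4 = 10^(−7.23/10) = 0.1892
Friis cascade:
  F = 1.578 + (1.986 − 1)/0.6339 + (2.780 − 1)/0.3192 + (7.568 − 1)/10.09 = 9.360
NF = 10 log₁₀(9.360) = 9.71 dB

9.71 dB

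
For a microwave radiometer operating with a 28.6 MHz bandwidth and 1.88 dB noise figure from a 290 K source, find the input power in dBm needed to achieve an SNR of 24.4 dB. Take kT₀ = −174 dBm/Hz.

−73.2 dBm

Sensitivity = −174 + 10 log₁₀(B) + NF + SNR_min
= −174 + 74.56 + 1.88 + 24.4
= −73.16 dBm → −73.2 dBm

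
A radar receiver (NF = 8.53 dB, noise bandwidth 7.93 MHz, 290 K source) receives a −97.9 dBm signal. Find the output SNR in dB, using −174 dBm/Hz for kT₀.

Noise floor: N = −174 + 10 log₁₀(B) + NF
10 log₁₀(7.93×10⁶) = 68.99 dB
N = −174 + 68.99 + 8.53 = −96.48 dBm
SNR = P_sig − N = −97.9 − (−96.48) = −1.42 dB → −1.4 dB

−1.4 dB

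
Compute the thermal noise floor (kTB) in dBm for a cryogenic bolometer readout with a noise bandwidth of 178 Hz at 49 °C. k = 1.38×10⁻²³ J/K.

−151.0 dBm

T = 49 °C + 273.15 = 322.15 K
P_n = kTB = 1.38×10⁻²³ × 322.15 × 1.78×10² = 7.91×10⁻¹⁹ W
In dBm: 10 log₁₀(7.91×10⁻¹⁹ / 10⁻³) = −151.0 dBm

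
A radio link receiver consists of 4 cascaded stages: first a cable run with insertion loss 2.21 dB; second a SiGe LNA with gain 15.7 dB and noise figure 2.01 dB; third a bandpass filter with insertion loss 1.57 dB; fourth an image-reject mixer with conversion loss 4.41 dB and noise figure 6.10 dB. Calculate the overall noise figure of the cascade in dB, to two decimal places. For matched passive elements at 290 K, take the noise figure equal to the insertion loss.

4.56 dB

Convert to linear (a loss of L dB is a gain of −L dB): F_i = 10^(NF_i/10), G_i = 10^(G_i,dB/10)
  Stage 1: F_1 = 10^(2.21/10) = 1.663, G_1 = 10^(−2.21/10) = 0.6012
  Stage 2: F_2 = 10^(2.01/10) = 1.589, G_2 = 10^(15.7/10) = 37.15
  Stage 3: F_3 = 10^(1.57/10) = 1.435, G_3 = 10^(−1.57/10) = 0.6966
  Stage 4: F_4 = 10^(6.10/10) = 4.074, G_4 = 10^(−4.41/10) = 0.3622
Friis cascade:
  F = 1.663 + (1.589 − 1)/0.6012 + (1.435 − 1)/22.34 + (4.074 − 1)/15.56 = 2.859
NF = 10 log₁₀(2.859) = 4.56 dB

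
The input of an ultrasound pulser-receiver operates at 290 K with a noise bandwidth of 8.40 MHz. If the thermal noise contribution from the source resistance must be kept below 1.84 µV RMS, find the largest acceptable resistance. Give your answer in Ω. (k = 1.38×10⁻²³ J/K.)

25.2 Ω

Johnson–Nyquist: V_n = √(4kTRB) ⇒ R = V_n² / (4kTB)
4kTB = 4 × 1.38×10⁻²³ × 290 × 8.40×10⁶ = 1.34×10⁻¹³
R = (1.84×10⁻⁶)² / 1.34×10⁻¹³ = 2.52×10¹ Ω = 25.2 Ω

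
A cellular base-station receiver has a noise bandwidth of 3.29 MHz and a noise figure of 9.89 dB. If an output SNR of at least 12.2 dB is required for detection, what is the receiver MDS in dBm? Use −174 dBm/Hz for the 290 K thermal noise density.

Sensitivity = −174 + 10 log₁₀(B) + NF + SNR_min
= −174 + 65.17 + 9.89 + 12.2
= −86.74 dBm → −86.7 dBm

−86.7 dBm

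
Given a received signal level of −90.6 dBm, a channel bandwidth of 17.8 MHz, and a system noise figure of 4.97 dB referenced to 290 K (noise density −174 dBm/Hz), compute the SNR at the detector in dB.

Noise floor: N = −174 + 10 log₁₀(B) + NF
10 log₁₀(1.78×10⁷) = 72.5 dB
N = −174 + 72.5 + 4.97 = −96.53 dBm
SNR = P_sig − N = −90.6 − (−96.53) = 5.93 dB → 5.9 dB

5.9 dB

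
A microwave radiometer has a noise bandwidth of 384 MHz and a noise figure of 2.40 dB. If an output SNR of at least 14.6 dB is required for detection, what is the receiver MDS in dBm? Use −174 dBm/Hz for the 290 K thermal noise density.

Sensitivity = −174 + 10 log₁₀(B) + NF + SNR_min
= −174 + 85.84 + 2.40 + 14.6
= −71.16 dBm → −71.2 dBm

−71.2 dBm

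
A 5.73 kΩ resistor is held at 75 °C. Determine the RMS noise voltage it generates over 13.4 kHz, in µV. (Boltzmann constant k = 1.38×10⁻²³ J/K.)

T = 75 °C + 273.15 = 348.15 K
V_n = √(4kTRB)
4kTRB = 4 × 1.38×10⁻²³ × 348.15 × 5.73×10³ × 1.34×10⁴ = 1.48×10⁻¹² V²
V_n = √(1.48×10⁻¹²) = 1.21×10⁻⁶ V = 1.21 µV

1.21 µV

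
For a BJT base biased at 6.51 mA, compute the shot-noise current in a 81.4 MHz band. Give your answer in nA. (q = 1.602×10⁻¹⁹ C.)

412 nA

I_n = √(2qI·B)
2qI·B = 2 × 1.602×10⁻¹⁹ × 6.51×10⁻³ × 8.14×10⁷ = 1.70×10⁻¹³ A²
I_n = √(1.70×10⁻¹³) = 4.12×10⁻⁷ A = 412 nA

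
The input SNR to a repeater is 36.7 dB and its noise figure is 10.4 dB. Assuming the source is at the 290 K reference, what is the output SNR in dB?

By definition F = SNR_in/SNR_out, so in dB: SNR_out = SNR_in − NF
SNR_out = 36.7 − 10.4 = 26.3 dB

26.3 dB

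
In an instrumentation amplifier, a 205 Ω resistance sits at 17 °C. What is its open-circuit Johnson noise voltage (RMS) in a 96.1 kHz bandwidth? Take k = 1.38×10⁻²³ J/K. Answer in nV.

562 nV

T = 17 °C + 273.15 = 290.15 K
V_n = √(4kTRB)
4kTRB = 4 × 1.38×10⁻²³ × 290.15 × 2.05×10² × 9.61×10⁴ = 3.16×10⁻¹³ V²
V_n = √(3.16×10⁻¹³) = 5.62×10⁻⁷ V = 562 nV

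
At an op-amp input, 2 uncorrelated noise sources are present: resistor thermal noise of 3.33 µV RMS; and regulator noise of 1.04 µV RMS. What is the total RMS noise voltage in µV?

Uncorrelated sources add in power (mean-square): V_tot = √(ΣV_i²)
V_tot = √[(3.33×10⁻⁶)² + (1.04×10⁻⁶)²] = 3.49×10⁻⁶ V = 3.49 µV

3.49 µV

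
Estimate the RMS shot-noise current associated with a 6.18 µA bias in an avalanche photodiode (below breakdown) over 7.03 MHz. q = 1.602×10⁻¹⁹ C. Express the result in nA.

3.73 nA

I_n = √(2qI·B)
2qI·B = 2 × 1.602×10⁻¹⁹ × 6.18×10⁻⁶ × 7.03×10⁶ = 1.39×10⁻¹⁷ A²
I_n = √(1.39×10⁻¹⁷) = 3.73×10⁻⁹ A = 3.73 nA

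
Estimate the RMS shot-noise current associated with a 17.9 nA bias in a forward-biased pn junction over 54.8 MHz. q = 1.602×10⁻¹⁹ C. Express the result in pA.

I_n = √(2qI·B)
2qI·B = 2 × 1.602×10⁻¹⁹ × 1.79×10⁻⁸ × 5.48×10⁷ = 3.14×10⁻¹⁹ A²
I_n = √(3.14×10⁻¹⁹) = 5.61×10⁻¹⁰ A = 561 pA

561 pA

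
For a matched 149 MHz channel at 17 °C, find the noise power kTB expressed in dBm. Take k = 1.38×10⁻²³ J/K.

−92.2 dBm

T = 17 °C + 273.15 = 290.15 K
P_n = kTB = 1.38×10⁻²³ × 290.15 × 1.49×10⁸ = 5.97×10⁻¹³ W
In dBm: 10 log₁₀(5.97×10⁻¹³ / 10⁻³) = −92.2 dBm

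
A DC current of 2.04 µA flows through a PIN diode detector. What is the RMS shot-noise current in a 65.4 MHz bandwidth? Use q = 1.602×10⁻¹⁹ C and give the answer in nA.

I_n = √(2qI·B)
2qI·B = 2 × 1.602×10⁻¹⁹ × 2.04×10⁻⁶ × 6.54×10⁷ = 4.27×10⁻¹⁷ A²
I_n = √(4.27×10⁻¹⁷) = 6.54×10⁻⁹ A = 6.54 nA

6.54 nA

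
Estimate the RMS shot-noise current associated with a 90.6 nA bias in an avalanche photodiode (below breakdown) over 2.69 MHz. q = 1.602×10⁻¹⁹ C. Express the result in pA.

279 pA

I_n = √(2qI·B)
2qI·B = 2 × 1.602×10⁻¹⁹ × 9.06×10⁻⁸ × 2.69×10⁶ = 7.81×10⁻²⁰ A²
I_n = √(7.81×10⁻²⁰) = 2.79×10⁻¹⁰ A = 279 pA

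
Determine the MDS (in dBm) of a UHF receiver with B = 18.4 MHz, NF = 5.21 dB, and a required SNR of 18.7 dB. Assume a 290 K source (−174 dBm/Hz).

−77.4 dBm

Sensitivity = −174 + 10 log₁₀(B) + NF + SNR_min
= −174 + 72.65 + 5.21 + 18.7
= −77.44 dBm → −77.4 dBm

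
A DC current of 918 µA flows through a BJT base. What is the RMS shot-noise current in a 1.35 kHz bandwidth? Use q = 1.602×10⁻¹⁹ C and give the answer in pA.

630 pA

I_n = √(2qI·B)
2qI·B = 2 × 1.602×10⁻¹⁹ × 9.18×10⁻⁴ × 1.35×10³ = 3.97×10⁻¹⁹ A²
I_n = √(3.97×10⁻¹⁹) = 6.30×10⁻¹⁰ A = 630 pA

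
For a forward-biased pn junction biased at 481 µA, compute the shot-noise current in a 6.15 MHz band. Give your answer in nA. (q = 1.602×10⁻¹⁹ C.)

I_n = √(2qI·B)
2qI·B = 2 × 1.602×10⁻¹⁹ × 4.81×10⁻⁴ × 6.15×10⁶ = 9.48×10⁻¹⁶ A²
I_n = √(9.48×10⁻¹⁶) = 3.08×10⁻⁸ A = 30.8 nA

30.8 nA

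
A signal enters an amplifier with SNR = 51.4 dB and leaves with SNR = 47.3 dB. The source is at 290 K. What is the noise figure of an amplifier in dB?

4.1 dB

NF (dB) = SNR_in(dB) − SNR_out(dB) when the source is at T₀
NF = 51.4 − 47.3 = 4.1 dB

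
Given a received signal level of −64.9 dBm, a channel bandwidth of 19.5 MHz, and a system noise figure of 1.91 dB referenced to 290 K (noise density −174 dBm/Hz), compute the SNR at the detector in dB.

Noise floor: N = −174 + 10 log₁₀(B) + NF
10 log₁₀(1.95×10⁷) = 72.9 dB
N = −174 + 72.9 + 1.91 = −99.19 dBm
SNR = P_sig − N = −64.9 − (−99.19) = 34.29 dB → 34.3 dB

34.3 dB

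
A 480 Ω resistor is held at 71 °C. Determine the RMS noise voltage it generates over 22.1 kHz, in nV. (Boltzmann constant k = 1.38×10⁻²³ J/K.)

449 nV

T = 71 °C + 273.15 = 344.15 K
V_n = √(4kTRB)
4kTRB = 4 × 1.38×10⁻²³ × 344.15 × 4.80×10² × 2.21×10⁴ = 2.02×10⁻¹³ V²
V_n = √(2.02×10⁻¹³) = 4.49×10⁻⁷ V = 449 nV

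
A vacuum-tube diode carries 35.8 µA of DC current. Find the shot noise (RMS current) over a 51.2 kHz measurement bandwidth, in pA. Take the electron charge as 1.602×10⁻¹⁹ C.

766 pA

I_n = √(2qI·B)
2qI·B = 2 × 1.602×10⁻¹⁹ × 3.58×10⁻⁵ × 5.12×10⁴ = 5.87×10⁻¹⁹ A²
I_n = √(5.87×10⁻¹⁹) = 7.66×10⁻¹⁰ A = 766 pA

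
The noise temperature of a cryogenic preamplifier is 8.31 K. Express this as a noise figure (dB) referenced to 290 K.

F = 1 + T_e/T₀ = 1 + 8.31/290 = 1.02866
NF = 10 log₁₀(1.02866) = 0.123 dB

0.123 dB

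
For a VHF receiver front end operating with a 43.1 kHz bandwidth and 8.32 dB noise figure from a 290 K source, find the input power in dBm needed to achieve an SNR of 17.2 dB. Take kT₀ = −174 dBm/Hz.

−102.1 dBm

Sensitivity = −174 + 10 log₁₀(B) + NF + SNR_min
= −174 + 46.34 + 8.32 + 17.2
= −102.14 dBm → −102.1 dBm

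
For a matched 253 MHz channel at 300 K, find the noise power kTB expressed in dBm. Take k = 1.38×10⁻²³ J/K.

P_n = kTB = 1.38×10⁻²³ × 300 × 2.53×10⁸ = 1.05×10⁻¹² W
In dBm: 10 log₁₀(1.05×10⁻¹² / 10⁻³) = −89.8 dBm

−89.8 dBm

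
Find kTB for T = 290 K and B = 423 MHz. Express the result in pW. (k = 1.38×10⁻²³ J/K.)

1.69 pW

P_n = kTB = 1.38×10⁻²³ × 290 × 4.23×10⁸ = 1.69×10⁻¹² W = 1.69 pW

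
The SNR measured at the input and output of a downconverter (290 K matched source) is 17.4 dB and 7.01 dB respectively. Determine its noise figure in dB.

NF (dB) = SNR_in(dB) − SNR_out(dB) when the source is at T₀
NF = 17.4 − 7.01 = 10.39 dB

10.39 dB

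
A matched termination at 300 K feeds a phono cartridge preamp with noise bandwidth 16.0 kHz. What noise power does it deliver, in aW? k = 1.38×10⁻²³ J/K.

66.2 aW

P_n = kTB = 1.38×10⁻²³ × 300 × 1.60×10⁴ = 6.62×10⁻¹⁷ W = 66.2 aW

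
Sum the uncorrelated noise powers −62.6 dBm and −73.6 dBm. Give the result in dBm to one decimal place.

Convert to linear, add, convert back:
P₁ = 5.50×10⁻¹⁰ W, P₂ = 4.37×10⁻¹¹ W
P_tot = 5.93×10⁻¹⁰ W → 10 log₁₀(P_tot / 10⁻³) = −62.3 dBm

−62.3 dBm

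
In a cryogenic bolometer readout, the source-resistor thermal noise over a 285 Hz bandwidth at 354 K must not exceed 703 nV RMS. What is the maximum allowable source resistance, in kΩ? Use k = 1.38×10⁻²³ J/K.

88.7 kΩ

Johnson–Nyquist: V_n = √(4kTRB) ⇒ R = V_n² / (4kTB)
4kTB = 4 × 1.38×10⁻²³ × 354 × 2.85×10² = 5.57×10⁻¹⁸
R = (7.03×10⁻⁷)² / 5.57×10⁻¹⁸ = 8.87×10⁴ Ω = 88.7 kΩ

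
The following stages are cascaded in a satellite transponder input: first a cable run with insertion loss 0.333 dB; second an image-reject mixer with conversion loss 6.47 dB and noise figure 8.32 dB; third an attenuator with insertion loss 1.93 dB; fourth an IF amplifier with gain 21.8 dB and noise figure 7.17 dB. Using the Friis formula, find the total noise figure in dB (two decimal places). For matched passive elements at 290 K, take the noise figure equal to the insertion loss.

Convert to linear (a loss of L dB is a gain of −L dB): F_i = 10^(NF_i/10), G_i = 10^(G_i,dB/10)
  Stage 1: F_1 = 10^(0.333/10) = 1.080, G_1 = 10^(−0.333/10) = 0.9262
  Stage 2: F_2 = 10^(8.32/10) = 6.792, G_2 = 10^(−6.47/10) = 0.2254
  Stage 3: F_3 = 10^(1.93/10) = 1.560, G_3 = 10^(−1.93/10) = 0.6412
  Stage 4: F_4 = 10^(7.17/10) = 5.212, G_4 = 10^(21.8/10) = 151.4
Friis cascade:
  F = 1.080 + (6.792 − 1)/0.9262 + (1.560 − 1)/0.2088 + (5.212 − 1)/0.1339 = 41.48
NF = 10 log₁₀(41.48) = 16.18 dB

16.18 dB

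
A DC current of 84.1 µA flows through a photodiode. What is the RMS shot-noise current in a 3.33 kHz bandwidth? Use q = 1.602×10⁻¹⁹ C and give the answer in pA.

300 pA

I_n = √(2qI·B)
2qI·B = 2 × 1.602×10⁻¹⁹ × 8.41×10⁻⁵ × 3.33×10³ = 8.97×10⁻²⁰ A²
I_n = √(8.97×10⁻²⁰) = 3.00×10⁻¹⁰ A = 300 pA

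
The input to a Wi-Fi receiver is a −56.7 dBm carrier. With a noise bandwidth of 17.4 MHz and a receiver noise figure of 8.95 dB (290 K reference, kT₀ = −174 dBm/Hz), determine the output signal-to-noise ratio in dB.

Noise floor: N = −174 + 10 log₁₀(B) + NF
10 log₁₀(1.74×10⁷) = 72.41 dB
N = −174 + 72.41 + 8.95 = −92.64 dBm
SNR = P_sig − N = −56.7 − (−92.64) = 35.94 dB → 35.9 dB

35.9 dB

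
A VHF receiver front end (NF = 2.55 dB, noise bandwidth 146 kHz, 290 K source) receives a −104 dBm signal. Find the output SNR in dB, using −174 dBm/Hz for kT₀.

Noise floor: N = −174 + 10 log₁₀(B) + NF
10 log₁₀(1.46×10⁵) = 51.64 dB
N = −174 + 51.64 + 2.55 = −119.81 dBm
SNR = P_sig − N = −104 − (−119.81) = 15.81 dB → 15.8 dB

15.8 dB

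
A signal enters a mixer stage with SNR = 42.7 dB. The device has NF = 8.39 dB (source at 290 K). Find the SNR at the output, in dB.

By definition F = SNR_in/SNR_out, so in dB: SNR_out = SNR_in − NF
SNR_out = 42.7 − 8.39 = 34.31 dB

34.31 dB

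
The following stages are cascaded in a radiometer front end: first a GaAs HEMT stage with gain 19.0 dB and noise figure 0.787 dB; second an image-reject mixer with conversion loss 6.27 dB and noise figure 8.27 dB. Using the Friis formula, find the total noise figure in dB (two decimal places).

Convert to linear (a loss of L dB is a gain of −L dB): F_i = 10^(NF_i/10), G_i = 10^(G_i,dB/10)
  Stage 1: F_1 = 10^(0.787/10) = 1.199, G_1 = 10^(19.0/10) = 79.43
  Stage 2: F_2 = 10^(8.27/10) = 6.714, G_2 = 10^(−6.27/10) = 0.2360
Friis cascade:
  F = 1.199 + (6.714 − 1)/79.43 = 1.271
NF = 10 log₁₀(1.271) = 1.04 dB

1.04 dB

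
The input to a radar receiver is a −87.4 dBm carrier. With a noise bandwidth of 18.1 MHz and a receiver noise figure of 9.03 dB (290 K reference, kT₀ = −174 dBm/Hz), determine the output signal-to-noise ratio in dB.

5.0 dB

Noise floor: N = −174 + 10 log₁₀(B) + NF
10 log₁₀(1.81×10⁷) = 72.58 dB
N = −174 + 72.58 + 9.03 = −92.39 dBm
SNR = P_sig − N = −87.4 − (−92.39) = 4.99 dB → 5.0 dB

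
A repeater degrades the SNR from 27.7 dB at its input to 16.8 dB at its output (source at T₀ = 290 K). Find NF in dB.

NF (dB) = SNR_in(dB) − SNR_out(dB) when the source is at T₀
NF = 27.7 − 16.8 = 10.9 dB

10.9 dB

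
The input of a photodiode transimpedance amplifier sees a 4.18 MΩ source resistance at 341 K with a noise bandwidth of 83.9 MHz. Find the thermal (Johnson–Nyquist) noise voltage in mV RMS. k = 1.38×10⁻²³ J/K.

V_n = √(4kTRB)
4kTRB = 4 × 1.38×10⁻²³ × 341 × 4.18×10⁶ × 8.39×10⁷ = 6.60×10⁻⁶ V²
V_n = √(6.60×10⁻⁶) = 2.57×10⁻³ V = 2.57 mV

2.57 mV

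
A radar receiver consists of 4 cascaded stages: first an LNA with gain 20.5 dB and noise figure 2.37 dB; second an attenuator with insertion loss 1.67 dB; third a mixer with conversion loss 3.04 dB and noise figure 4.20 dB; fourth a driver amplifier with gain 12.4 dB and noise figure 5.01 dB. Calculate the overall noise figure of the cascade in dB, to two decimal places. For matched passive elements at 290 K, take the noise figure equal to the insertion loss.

Convert to linear (a loss of L dB is a gain of −L dB): F_i = 10^(NF_i/10), G_i = 10^(G_i,dB/10)
  Stage 1: F_1 = 10^(2.37/10) = 1.726, G_1 = 10^(20.5/10) = 112.2
  Stage 2: F_2 = 10^(1.67/10) = 1.469, G_2 = 10^(−1.67/10) = 0.6808
  Stage 3: F_3 = 10^(4.20/10) = 2.630, G_3 = 10^(−3.04/10) = 0.4966
  Stage 4: F_4 = 10^(5.01/10) = 3.170, G_4 = 10^(12.4/10) = 17.38
Friis cascade:
  F = 1.726 + (1.469 − 1)/112.2 + (2.630 − 1)/76.38 + (3.170 − 1)/37.93 = 1.809
NF = 10 log₁₀(1.809) = 2.57 dB

2.57 dB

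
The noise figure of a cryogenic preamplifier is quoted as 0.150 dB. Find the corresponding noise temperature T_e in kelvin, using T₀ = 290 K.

10.2 K

F = 10^(0.150/10) = 1.03514
T_e = (F − 1)·T₀ = (1.03514 − 1) × 290 = 10.2 K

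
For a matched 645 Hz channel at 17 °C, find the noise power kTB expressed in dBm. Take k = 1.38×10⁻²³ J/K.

T = 17 °C + 273.15 = 290.15 K
P_n = kTB = 1.38×10⁻²³ × 290.15 × 6.45×10² = 2.58×10⁻¹⁸ W
In dBm: 10 log₁₀(2.58×10⁻¹⁸ / 10⁻³) = −145.9 dBm

−145.9 dBm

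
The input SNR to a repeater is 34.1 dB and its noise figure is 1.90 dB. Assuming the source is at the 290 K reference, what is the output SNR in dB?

By definition F = SNR_in/SNR_out, so in dB: SNR_out = SNR_in − NF
SNR_out = 34.1 − 1.90 = 32.20 dB

32.20 dB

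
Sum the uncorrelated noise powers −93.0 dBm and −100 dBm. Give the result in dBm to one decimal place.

Convert to linear, add, convert back:
P₁ = 5.01×10⁻¹³ W, P₂ = 1.00×10⁻¹³ W
P_tot = 6.01×10⁻¹³ W → 10 log₁₀(P_tot / 10⁻³) = −92.2 dBm

−92.2 dBm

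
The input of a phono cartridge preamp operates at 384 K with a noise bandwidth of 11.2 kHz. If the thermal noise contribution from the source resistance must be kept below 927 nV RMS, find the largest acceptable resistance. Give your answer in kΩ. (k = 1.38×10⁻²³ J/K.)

3.62 kΩ

Johnson–Nyquist: V_n = √(4kTRB) ⇒ R = V_n² / (4kTB)
4kTB = 4 × 1.38×10⁻²³ × 384 × 1.12×10⁴ = 2.37×10⁻¹⁶
R = (9.27×10⁻⁷)² / 2.37×10⁻¹⁶ = 3.62×10³ Ω = 3.62 kΩ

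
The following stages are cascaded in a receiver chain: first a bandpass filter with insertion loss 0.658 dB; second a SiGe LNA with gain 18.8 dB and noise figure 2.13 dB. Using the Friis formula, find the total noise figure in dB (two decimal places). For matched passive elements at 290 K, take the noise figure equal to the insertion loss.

Convert to linear (a loss of L dB is a gain of −L dB): F_i = 10^(NF_i/10), G_i = 10^(G_i,dB/10)
  Stage 1: F_1 = 10^(0.658/10) = 1.164, G_1 = 10^(−0.658/10) = 0.8594
  Stage 2: F_2 = 10^(2.13/10) = 1.633, G_2 = 10^(18.8/10) = 75.86
Friis cascade:
  F = 1.164 + (1.633 − 1)/0.8594 = 1.900
NF = 10 log₁₀(1.900) = 2.79 dB

2.79 dB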